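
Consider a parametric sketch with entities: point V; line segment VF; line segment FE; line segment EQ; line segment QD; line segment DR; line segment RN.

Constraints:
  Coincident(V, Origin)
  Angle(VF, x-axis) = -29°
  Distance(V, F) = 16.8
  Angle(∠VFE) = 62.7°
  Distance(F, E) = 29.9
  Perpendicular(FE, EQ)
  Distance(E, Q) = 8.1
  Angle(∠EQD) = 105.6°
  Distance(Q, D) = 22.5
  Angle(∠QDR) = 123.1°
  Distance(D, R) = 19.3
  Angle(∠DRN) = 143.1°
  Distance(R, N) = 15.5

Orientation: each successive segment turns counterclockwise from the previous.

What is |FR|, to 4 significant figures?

6.428

∠EQD = 105.6° gives QD at -107.3° from the x-axis; with |QD| = 22.5, D = (0.7933, 0.5002). ∠QDR = 123.1° gives DR at -50.40° from the x-axis; with |DR| = 19.3, R = (13.10, -14.37). Then |FR| = |R − F| = 6.428.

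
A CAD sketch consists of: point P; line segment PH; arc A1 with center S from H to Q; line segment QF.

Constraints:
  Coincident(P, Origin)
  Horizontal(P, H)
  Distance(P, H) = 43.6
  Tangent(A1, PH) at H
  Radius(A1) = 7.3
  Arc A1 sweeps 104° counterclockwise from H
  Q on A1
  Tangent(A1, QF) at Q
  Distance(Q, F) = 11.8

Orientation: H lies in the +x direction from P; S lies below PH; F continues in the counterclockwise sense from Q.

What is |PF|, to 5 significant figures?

44.396

P is at the origin; PH is horizontal with |PH| = 43.6 and H on the +x side, so H = (43.600, 0.0000). Since A1 is tangent to PH there, SH ⟂ PH, so S = H + (0, -7.3) = (43.600, -7.3000). On A1, H sits at bearing 90° from S; a 104° counterclockwise sweep puts Q at bearing 194°, so Q = S + 7.3·(cos 194°, sin 194°) = (36.517, -9.0660). The tangent condition forces SQ to be normal to QF, so QF runs along (−sin 194°, cos 194°); with |QF| = 11.8, F = (39.372, -20.516). Then |PF| = |F − P| = 44.396.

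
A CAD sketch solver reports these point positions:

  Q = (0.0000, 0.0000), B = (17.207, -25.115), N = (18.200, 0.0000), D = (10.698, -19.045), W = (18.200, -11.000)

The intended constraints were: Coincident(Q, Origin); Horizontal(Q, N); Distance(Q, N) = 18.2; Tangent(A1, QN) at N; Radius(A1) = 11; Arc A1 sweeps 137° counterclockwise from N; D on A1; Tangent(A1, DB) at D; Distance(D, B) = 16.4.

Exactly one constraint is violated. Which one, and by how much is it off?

Distance(D, B) = 16.4 — off by 7.50.

Q = (0.00, 0.00) ✓; Q.y = 0.00, N.y = 0.00 ✓; |QN| = 18.20 ✓; ∠(WN, NQ) = 90.00° ✓; |WN| = 11.00 ✓; bearing(W→D) − bearing(W→N) = 137.0° ✓; |WD| = 11.00 ✓; ∠(WD, DB) = 90.00° ✓; |DB| = 8.900 ✗.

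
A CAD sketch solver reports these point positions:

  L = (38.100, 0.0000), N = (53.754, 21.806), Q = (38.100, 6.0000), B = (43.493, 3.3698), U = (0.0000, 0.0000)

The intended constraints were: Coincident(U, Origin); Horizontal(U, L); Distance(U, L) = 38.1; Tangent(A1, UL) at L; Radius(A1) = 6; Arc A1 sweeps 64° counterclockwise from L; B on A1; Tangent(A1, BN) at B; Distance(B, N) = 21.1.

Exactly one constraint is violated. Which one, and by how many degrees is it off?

Tangent(A1, BN) at B — off by 3.10°.

U = (0.00, 0.00) ✓; U.y = 0.00, L.y = 0.00 ✓; |UL| = 38.10 ✓; ∠(QL, LU) = 90.00° ✓; |QL| = 6.000 ✓; bearing(Q→B) − bearing(Q→L) = 64.00° ✓; |QB| = 6.000 ✓; ∠(QB, BN) = 93.10° ✗; |BN| = 21.10 ✓.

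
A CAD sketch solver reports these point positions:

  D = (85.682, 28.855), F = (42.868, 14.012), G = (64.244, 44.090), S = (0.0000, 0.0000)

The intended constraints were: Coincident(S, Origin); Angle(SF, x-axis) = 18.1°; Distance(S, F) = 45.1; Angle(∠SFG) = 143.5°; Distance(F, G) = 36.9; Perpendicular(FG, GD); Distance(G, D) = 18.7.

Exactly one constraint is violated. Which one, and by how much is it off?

Distance(G, D) = 18.7 — off by 7.60.

S = (0.00, 0.00) ✓; SF at 18.10° ✓; |SF| = 45.10 ✓; ∠SFG = 143.5° ✓; |FG| = 36.90 ✓; ∠(FG, GD) = 90.00° ✓; |GD| = 26.30 ✗.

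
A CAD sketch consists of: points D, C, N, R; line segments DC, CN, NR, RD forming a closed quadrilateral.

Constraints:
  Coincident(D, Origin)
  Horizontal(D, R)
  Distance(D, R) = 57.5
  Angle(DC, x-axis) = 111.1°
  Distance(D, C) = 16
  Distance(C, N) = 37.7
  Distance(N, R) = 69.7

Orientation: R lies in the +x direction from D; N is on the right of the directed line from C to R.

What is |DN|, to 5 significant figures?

24.188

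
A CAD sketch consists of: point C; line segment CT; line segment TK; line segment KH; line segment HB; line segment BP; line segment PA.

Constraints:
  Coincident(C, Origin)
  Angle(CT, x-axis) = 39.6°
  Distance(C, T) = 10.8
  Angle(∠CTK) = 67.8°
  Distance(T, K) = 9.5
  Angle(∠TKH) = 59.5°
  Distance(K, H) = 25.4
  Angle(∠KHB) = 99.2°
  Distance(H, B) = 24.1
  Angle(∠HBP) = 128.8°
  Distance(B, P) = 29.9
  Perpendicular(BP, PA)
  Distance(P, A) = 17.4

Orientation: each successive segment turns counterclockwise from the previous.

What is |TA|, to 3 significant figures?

27.5

C is at the origin; CT runs at 39.6° with length 10.8, so T = (8.32, 6.88). ∠CTK = 67.8° gives TK at 152° from the x-axis; with |TK| = 9.5, K = (-0.0508, 11.4). ∠TKH = 59.5° gives KH at -87.7° from the x-axis; with |KH| = 25.4, H = (0.969, -14.0). ∠KHB = 99.2° gives HB at -6.90° from the x-axis; with |HB| = 24.1, B = (24.9, -16.9). ∠HBP = 128.8° gives BP at 44.3° from the x-axis; with |BP| = 29.9, P = (46.3, 3.98). BP ⟂ PA, so PA runs at 134°; with |PA| = 17.4, A = (34.1, 16.4). Then |TA| = |A − T| = 27.5.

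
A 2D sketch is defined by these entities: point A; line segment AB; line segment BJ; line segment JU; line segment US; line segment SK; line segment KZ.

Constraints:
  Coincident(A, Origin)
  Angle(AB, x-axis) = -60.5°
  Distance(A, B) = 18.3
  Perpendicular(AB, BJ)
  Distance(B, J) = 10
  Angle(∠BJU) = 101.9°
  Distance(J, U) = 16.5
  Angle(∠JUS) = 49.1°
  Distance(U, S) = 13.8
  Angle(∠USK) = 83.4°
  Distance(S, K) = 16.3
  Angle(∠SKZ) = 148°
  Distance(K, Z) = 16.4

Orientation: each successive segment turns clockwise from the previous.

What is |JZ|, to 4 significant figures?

18.88

∠USK = 83.4° gives SK at -96.10° from the x-axis; with |SK| = 16.3, K = (1.464, -24.56). ∠SKZ = 148.0° gives KZ at -128.1° from the x-axis; with |KZ| = 16.4, Z = (-8.656, -37.47). Then |JZ| = |Z − J| = 18.88.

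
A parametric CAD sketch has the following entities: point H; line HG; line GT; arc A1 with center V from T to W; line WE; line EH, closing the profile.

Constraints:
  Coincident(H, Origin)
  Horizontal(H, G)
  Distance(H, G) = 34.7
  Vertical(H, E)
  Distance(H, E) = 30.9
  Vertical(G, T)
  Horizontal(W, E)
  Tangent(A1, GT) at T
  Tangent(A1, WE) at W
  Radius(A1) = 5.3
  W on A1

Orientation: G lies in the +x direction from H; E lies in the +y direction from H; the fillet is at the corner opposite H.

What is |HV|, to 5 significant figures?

38.984

HE is vertical with |HE| = 30.9 and E on the +y side, so E = (0.0000, 30.900). The virtual corner opposite H is at (34.700, 30.900). Tangency of A1 to GT means the radius VT is perpendicular to GT and A1 meets WE tangentially, so VW is at right angles to WE, with radius 5.3, so the center V sits 5.3 in from both sides at V = (29.400, 25.600). Then |HV| = |V − H| = 38.984.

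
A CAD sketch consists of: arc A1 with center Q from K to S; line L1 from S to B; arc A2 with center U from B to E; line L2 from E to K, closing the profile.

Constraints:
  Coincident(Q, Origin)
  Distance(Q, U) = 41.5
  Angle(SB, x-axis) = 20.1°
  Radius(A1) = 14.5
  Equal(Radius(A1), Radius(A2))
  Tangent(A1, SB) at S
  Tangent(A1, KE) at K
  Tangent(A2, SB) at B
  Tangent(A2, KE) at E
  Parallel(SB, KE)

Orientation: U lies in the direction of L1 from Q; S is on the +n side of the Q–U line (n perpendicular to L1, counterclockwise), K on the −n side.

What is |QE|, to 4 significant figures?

43.96

The slot axis is L1's direction at 20.1°, so u = (cos 20.1°, sin 20.1°) = (0.9391, 0.3437) and n = (−sin 20.1°, cos 20.1°) = (-0.3437, 0.9391). Q is at the origin and U lies 41.5 along u from Q, so U = 41.5·u = (38.97, 14.26). Tangency of A1 to both parallel lines with radius 14.5 puts S and K at Q ± 14.5·n: S = (-4.983, 13.62), K = (4.983, -13.62). Equal radii place B and E the same way about U: B = U + 14.5·n = (33.99, 27.88), E = U − 14.5·n = (43.96, 0.6450). Then |QE| = |E − Q| = 43.96.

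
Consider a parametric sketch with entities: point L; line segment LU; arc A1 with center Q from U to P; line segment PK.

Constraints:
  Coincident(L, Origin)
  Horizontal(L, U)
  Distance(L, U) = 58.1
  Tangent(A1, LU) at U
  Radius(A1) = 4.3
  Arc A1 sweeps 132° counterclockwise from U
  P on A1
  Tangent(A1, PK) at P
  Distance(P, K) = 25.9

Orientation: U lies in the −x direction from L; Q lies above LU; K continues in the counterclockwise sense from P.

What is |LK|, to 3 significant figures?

76.9

L is at the origin; L and U share the same y with |LU| = 58.1 and U on the −x side, so U = (-58.1, 0.00). Tangency of A1 to LU means the radius QU is perpendicular to LU, so Q = U + (0, 4.3) = (-58.1, 4.30). On A1, U sits at bearing -90° from Q; a 132° counterclockwise sweep puts P at bearing 42°, so P = Q + 4.3·(cos 42°, sin 42°) = (-54.9, 7.18). A1 meets PK tangentially, so QP is at right angles to PK, so PK runs along (−sin 42°, cos 42°); with |PK| = 25.9, K = (-72.2, 26.4). Then |LK| = |K − L| = 76.9.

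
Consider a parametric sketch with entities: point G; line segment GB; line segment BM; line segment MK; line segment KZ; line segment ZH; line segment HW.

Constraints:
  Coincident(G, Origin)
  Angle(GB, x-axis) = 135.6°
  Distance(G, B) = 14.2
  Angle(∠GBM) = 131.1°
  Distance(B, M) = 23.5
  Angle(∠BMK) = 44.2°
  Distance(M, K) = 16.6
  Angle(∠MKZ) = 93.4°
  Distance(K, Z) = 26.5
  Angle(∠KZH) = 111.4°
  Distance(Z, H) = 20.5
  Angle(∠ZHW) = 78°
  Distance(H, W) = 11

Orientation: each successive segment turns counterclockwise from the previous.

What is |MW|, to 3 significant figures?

24.5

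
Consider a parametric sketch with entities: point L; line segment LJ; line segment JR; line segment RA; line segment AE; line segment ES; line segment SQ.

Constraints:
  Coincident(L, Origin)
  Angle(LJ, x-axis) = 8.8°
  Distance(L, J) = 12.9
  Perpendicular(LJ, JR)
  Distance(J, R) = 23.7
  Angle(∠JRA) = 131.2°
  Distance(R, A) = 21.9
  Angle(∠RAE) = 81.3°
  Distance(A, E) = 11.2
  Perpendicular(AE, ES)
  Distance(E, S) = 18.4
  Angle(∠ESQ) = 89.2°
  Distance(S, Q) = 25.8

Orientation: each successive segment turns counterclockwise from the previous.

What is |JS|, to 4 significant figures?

20.05

L is at the origin; LJ runs at 8.8° with length 12.9, so J = (12.75, 1.974). LJ ⟂ JR, so JR runs at 98.80°; with |JR| = 23.7, R = (9.122, 25.39). ∠JRA = 131.2° gives RA at 147.6° from the x-axis; with |RA| = 21.9, A = (-9.368, 37.13). ∠RAE = 81.3° gives AE at -113.7° from the x-axis; with |AE| = 11.2, E = (-13.87, 26.87). The perpendicularity gives ES at right angles to AE, so ES runs at -23.70°; with |ES| = 18.4, S = (2.978, 19.48). Then |JS| = |S − J| = 20.05.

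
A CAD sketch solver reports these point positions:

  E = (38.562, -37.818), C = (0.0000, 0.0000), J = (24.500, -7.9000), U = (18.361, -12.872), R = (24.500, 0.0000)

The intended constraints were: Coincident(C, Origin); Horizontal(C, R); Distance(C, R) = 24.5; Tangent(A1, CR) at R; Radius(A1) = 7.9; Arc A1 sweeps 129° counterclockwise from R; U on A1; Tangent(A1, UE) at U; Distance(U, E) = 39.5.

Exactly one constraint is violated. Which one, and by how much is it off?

Distance(U, E) = 39.5 — off by 7.40.

C = (0.00, 0.00) ✓; C.y = 0.00, R.y = 0.00 ✓; |CR| = 24.50 ✓; ∠(JR, RC) = 90.00° ✓; |JR| = 7.900 ✓; bearing(J→U) − bearing(J→R) = 129.0° ✓; |JU| = 7.900 ✓; ∠(JU, UE) = 90.00° ✓; |UE| = 32.10 ✗.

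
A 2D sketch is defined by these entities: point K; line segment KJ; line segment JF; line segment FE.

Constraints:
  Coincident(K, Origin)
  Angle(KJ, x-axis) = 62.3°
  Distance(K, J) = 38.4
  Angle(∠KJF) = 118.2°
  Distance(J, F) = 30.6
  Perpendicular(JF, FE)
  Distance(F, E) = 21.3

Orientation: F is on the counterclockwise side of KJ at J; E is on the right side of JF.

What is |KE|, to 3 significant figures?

73.6

K is at the origin; KJ runs at 62.3° with length 38.4, so J = 38.4·(cos 62.3°, sin 62.3°) = (17.8, 34.0). ∠KJF = 118.2°, so JF runs at 62.3° + (180° − 118.2°) = 124° from the x-axis; with |JF| = 30.6, F = J + 30.6·(cos 124°, sin 124°) = (0.694, 59.3). The perpendicularity gives FE at right angles to JF; with |FE| = 21.3 on the right of JF, E = F + 21.3·(0.828, 0.561) = (18.3, 71.3). Then |KE| = |E − K| = 73.6.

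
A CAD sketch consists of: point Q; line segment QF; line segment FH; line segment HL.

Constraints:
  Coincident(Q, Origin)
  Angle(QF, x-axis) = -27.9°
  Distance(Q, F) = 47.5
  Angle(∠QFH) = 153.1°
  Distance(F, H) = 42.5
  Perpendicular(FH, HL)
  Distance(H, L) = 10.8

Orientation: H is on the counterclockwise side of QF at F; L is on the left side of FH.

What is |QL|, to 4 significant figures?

85.53

Q is at the origin; QF runs at -27.9° with length 47.5, so F = 47.5·(cos -27.9°, sin -27.9°) = (41.98, -22.23). ∠QFH = 153.1°, so FH runs at -27.9° + (180° − 153.1°) = -1.000° from the x-axis; with |FH| = 42.5, H = F + 42.5·(cos -1.000°, sin -1.000°) = (84.47, -22.97). FH is perpendicular to HL; with |HL| = 10.8 on the left of FH, L = H + 10.8·(0.01745, 0.9998) = (84.66, -12.17). Then |QL| = |L − Q| = 85.53.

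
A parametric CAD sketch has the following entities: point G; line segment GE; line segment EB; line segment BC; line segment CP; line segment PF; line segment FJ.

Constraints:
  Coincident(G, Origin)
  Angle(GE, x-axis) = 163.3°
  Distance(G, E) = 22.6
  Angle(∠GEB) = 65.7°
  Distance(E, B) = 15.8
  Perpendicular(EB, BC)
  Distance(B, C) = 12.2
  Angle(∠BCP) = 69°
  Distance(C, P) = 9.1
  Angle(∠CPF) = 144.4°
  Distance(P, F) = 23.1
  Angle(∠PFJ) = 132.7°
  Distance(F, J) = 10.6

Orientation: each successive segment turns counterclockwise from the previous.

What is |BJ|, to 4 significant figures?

27.82

∠CPF = 144.4° gives PF at 154.2° from the x-axis; with |PF| = 23.1, F = (-32.62, 10.49). ∠PFJ = 132.7° gives FJ at -158.5° from the x-axis; with |FJ| = 10.6, J = (-42.48, 6.605). Then |BJ| = |J − B| = 27.82.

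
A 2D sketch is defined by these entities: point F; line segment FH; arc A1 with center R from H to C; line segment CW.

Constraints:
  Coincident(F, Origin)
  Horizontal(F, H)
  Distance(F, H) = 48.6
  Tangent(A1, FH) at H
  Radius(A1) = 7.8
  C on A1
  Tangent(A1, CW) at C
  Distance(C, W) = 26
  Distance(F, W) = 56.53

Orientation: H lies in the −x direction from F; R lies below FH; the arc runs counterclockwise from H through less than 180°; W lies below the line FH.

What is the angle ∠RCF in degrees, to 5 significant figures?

13.766°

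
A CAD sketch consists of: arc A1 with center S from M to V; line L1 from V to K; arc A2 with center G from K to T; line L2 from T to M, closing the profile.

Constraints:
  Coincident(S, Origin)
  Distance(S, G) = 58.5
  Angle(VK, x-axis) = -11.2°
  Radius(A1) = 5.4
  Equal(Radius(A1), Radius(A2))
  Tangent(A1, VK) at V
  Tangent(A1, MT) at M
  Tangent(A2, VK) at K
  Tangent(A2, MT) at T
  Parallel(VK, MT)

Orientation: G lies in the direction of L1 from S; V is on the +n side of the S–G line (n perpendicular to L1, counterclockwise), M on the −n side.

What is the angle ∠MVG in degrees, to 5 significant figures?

84.726°

The slot axis is L1's direction at -11.2°, so u = (cos -11.2°, sin -11.2°) = (0.98096, -0.19423) and n = (−sin -11.2°, cos -11.2°) = (0.19423, 0.98096). S is at the origin and G lies 58.5 along u from S, so G = 58.5·u = (57.386, -11.363). Tangency of A1 to both parallel lines with radius 5.4 puts V and M at S ± 5.4·n: V = (1.0489, 5.2972), M = (-1.0489, -5.2972). Then cos ∠MVG = VM·VG / (|VM||VG|), giving 84.726°.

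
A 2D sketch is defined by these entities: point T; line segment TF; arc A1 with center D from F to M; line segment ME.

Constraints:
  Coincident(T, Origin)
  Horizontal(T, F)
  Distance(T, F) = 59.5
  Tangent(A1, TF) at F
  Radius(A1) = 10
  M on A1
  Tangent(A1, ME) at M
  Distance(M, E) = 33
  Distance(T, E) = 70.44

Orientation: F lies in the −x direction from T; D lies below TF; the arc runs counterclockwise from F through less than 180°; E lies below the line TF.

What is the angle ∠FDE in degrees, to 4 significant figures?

172.3°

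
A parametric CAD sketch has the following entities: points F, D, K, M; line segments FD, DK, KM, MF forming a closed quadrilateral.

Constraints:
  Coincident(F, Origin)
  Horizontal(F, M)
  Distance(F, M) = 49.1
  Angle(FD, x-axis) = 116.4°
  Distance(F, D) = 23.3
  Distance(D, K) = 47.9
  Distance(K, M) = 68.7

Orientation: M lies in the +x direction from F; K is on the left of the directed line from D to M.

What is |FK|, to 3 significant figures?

62.7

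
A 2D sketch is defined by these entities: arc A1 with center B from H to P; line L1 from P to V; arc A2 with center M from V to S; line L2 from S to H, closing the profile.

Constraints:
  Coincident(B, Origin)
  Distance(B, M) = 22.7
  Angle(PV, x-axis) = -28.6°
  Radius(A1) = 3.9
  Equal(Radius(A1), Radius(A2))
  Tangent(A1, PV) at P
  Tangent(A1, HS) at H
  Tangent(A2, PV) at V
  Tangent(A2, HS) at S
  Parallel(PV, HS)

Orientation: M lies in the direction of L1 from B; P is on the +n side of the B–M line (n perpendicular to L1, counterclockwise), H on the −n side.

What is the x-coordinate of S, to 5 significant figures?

18.063

Tangency of A1 to both parallel lines with radius 3.9 puts P and H at B ± 3.9·n: P = (1.8669, 3.4241), H = (-1.8669, -3.4241). Equal radii place V and S the same way about M: V = M + 3.9·n = (21.797, -7.4422), S = M − 3.9·n = (18.063, -14.290). So S.x = 18.063.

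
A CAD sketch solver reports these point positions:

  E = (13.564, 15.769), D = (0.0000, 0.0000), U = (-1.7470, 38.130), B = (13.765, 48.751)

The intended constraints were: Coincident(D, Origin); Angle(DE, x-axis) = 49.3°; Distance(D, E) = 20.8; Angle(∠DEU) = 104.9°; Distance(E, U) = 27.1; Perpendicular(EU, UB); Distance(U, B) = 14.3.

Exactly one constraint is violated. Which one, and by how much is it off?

Distance(U, B) = 14.3 — off by 4.50.

D = (0.00, 0.00) ✓; DE at 49.30° ✓; |DE| = 20.80 ✓; ∠DEU = 104.9° ✓; |EU| = 27.10 ✓; ∠(EU, UB) = 90.00° ✓; |UB| = 18.80 ✗.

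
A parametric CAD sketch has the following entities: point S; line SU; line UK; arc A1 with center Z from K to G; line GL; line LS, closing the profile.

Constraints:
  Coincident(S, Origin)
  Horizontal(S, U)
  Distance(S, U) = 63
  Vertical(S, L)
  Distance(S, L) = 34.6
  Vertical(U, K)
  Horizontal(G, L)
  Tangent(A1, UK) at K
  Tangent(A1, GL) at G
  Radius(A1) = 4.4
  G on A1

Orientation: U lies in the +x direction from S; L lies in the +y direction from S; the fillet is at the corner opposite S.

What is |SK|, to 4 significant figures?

69.86

S is at the origin; S and U share the same y with |SU| = 63.0 and U on the +x side, so U = (63.00, 0.000). SL is vertical with |SL| = 34.6 and L on the +y side, so L = (0.000, 34.60). The virtual corner opposite S is at (63.00, 34.60). A1 meets UK tangentially, so ZK is at right angles to UK and since A1 is tangent to GL there, ZG ⟂ GL, with radius 4.4, so the center Z sits 4.4 in from both sides at Z = (58.60, 30.20). That places the tangent points at K = (63.00, 30.20) on UK and G = (58.60, 34.60) on GL. Then |SK| = |K − S| = 69.86.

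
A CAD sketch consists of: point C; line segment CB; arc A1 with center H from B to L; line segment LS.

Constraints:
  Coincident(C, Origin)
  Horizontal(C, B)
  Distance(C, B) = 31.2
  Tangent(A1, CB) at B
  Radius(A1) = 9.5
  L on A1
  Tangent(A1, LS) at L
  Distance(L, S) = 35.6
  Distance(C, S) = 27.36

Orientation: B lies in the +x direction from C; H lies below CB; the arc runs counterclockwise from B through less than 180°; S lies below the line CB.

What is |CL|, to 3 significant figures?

24.8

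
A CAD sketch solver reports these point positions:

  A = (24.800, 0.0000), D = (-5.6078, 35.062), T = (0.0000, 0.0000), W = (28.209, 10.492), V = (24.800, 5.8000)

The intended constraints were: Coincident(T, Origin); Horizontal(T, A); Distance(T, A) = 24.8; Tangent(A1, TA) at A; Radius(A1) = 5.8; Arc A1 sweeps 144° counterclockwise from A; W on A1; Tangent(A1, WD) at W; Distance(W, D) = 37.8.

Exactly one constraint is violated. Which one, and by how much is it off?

Distance(W, D) = 37.8 — off by 4.00.

T = (0.00, 0.00) ✓; T.y = 0.00, A.y = 0.00 ✓; |TA| = 24.80 ✓; ∠(VA, AT) = 90.00° ✓; |VA| = 5.800 ✓; bearing(V→W) − bearing(V→A) = 144.0° ✓; |VW| = 5.800 ✓; ∠(VW, WD) = 90.00° ✓; |WD| = 41.80 ✗.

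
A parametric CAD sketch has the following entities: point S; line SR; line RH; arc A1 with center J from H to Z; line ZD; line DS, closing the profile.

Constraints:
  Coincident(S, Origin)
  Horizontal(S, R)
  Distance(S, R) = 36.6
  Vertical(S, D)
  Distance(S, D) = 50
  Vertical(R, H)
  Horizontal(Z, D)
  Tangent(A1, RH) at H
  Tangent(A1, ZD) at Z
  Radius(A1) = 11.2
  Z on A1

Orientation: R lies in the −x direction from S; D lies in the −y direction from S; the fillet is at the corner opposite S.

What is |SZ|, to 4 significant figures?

56.08

The virtual corner opposite S is at (-36.60, -50.00). The tangent condition forces JH to be normal to RH and since A1 is tangent to ZD there, JZ ⟂ ZD, with radius 11.2, so the center J sits 11.2 in from both sides at J = (-25.40, -38.80). That places the tangent points at H = (-36.60, -38.80) on RH and Z = (-25.40, -50.00) on ZD. Then |SZ| = |Z − S| = 56.08.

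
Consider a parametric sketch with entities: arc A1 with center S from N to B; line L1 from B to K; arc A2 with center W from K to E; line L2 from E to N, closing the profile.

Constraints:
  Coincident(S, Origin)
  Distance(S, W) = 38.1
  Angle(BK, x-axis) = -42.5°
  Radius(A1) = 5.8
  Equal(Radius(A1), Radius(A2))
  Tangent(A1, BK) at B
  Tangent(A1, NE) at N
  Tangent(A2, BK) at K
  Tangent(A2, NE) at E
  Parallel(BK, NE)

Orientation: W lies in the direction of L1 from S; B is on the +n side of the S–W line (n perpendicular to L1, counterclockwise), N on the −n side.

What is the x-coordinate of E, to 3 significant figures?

24.2

Tangency of A1 to both parallel lines with radius 5.8 puts B and N at S ± 5.8·n: B = (3.92, 4.28), N = (-3.92, -4.28). Equal radii place K and E the same way about W: K = W + 5.8·n = (32.0, -21.5), E = W − 5.8·n = (24.2, -30.0). So E.x = 24.2.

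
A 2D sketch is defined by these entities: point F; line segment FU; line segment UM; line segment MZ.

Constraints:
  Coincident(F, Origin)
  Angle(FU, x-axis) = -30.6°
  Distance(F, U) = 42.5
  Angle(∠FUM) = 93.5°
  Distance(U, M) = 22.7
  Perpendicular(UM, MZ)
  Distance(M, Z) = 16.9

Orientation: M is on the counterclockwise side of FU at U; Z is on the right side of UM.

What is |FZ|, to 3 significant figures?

64.5

F is at the origin; FU runs at -30.6° with length 42.5, so U = 42.5·(cos -30.6°, sin -30.6°) = (36.6, -21.6). ∠FUM = 93.5°, so UM runs at -30.6° + (180° − 93.5°) = 55.9° from the x-axis; with |UM| = 22.7, M = U + 22.7·(cos 55.9°, sin 55.9°) = (49.3, -2.84). UM ⟂ MZ; with |MZ| = 16.9 on the right of UM, Z = M + 16.9·(0.828, -0.561) = (63.3, -12.3). Then |FZ| = |Z − F| = 64.5.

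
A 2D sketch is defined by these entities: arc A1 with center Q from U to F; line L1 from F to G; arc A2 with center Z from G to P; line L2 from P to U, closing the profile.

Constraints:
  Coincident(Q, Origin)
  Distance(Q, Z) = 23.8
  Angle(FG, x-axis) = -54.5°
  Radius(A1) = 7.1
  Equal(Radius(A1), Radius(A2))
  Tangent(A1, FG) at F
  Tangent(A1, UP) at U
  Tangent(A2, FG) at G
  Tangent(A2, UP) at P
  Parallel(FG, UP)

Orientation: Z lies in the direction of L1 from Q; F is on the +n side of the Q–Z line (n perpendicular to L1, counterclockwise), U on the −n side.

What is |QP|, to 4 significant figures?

24.84

The slot axis is L1's direction at -54.5°, so u = (cos -54.5°, sin -54.5°) = (0.5807, -0.8141) and n = (−sin -54.5°, cos -54.5°) = (0.8141, 0.5807). Q is at the origin and Z lies 23.8 along u from Q, so Z = 23.8·u = (13.82, -19.38). Tangency of A1 to both parallel lines with radius 7.1 puts F and U at Q ± 7.1·n: F = (5.780, 4.123), U = (-5.780, -4.123). Equal radii place G and P the same way about Z: G = Z + 7.1·n = (19.60, -15.25), P = Z − 7.1·n = (8.041, -23.50). Then |QP| = |P − Q| = 24.84.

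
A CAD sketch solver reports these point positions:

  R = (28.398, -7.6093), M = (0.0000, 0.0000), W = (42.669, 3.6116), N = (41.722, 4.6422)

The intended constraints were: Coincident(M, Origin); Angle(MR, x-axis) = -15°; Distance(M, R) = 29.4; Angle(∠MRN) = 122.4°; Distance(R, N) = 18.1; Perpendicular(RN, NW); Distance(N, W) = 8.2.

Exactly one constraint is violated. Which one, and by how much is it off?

Distance(N, W) = 8.2 — off by 6.80.

M = (0.00, 0.00) ✓; MR at -15.00° ✓; |MR| = 29.40 ✓; ∠MRN = 122.4° ✓; |RN| = 18.10 ✓; ∠(RN, NW) = 90.02° ✓; |NW| = 1.400 ✗.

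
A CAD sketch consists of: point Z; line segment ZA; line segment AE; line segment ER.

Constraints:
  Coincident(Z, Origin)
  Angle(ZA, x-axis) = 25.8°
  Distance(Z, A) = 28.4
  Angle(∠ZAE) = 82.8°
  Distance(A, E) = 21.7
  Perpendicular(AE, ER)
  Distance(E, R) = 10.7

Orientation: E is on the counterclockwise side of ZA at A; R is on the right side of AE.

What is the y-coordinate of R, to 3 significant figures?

36.4

Z is at the origin; ZA runs at 25.8° with length 28.4, so A = 28.4·(cos 25.8°, sin 25.8°) = (25.6, 12.4). ∠ZAE = 82.8°, so AE runs at 25.8° + (180° − 82.8°) = 123° from the x-axis; with |AE| = 21.7, E = A + 21.7·(cos 123°, sin 123°) = (13.8, 30.6). The perpendicularity gives ER at right angles to AE; with |ER| = 10.7 on the right of AE, R = E + 10.7·(0.839, 0.545) = (22.7, 36.4). So R.y = 36.4.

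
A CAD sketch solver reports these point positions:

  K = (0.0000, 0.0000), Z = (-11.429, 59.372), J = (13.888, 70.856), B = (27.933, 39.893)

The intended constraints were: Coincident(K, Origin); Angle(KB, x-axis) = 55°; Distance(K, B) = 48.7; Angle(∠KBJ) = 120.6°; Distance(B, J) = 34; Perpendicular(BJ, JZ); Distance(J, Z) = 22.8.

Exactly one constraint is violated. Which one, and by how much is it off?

Distance(J, Z) = 22.8 — off by 5.00.

K = (0.00, 0.00) ✓; KB at 55.00° ✓; |KB| = 48.70 ✓; ∠KBJ = 120.6° ✓; |BJ| = 34.00 ✓; ∠(BJ, JZ) = 90.00° ✓; |JZ| = 27.80 ✗.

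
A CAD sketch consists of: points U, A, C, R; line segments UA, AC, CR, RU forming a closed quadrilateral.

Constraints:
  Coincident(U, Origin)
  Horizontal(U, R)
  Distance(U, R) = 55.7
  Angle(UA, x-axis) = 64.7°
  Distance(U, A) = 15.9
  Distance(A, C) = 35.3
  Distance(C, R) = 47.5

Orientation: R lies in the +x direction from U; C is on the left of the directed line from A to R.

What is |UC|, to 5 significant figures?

50.704

U is at the origin; UR is horizontal with |UR| = 55.7 and R in +x, so R = (55.7, 0). UA runs at 64.7° with |UA| = 15.9, so A = (6.7950, 14.375). C is determined by |AC| = 35.3 and |CR| = 47.5 together: it lies at the intersection of circle(A, 35.3) and circle(R, 47.5). With |AR| = 50.974, the foot of the radical line on AR is 15.578 from A and the perpendicular offset is √(35.3² − 15.578²) = 31.677. Taking the left-of-AR solution: C = (30.674, 40.373).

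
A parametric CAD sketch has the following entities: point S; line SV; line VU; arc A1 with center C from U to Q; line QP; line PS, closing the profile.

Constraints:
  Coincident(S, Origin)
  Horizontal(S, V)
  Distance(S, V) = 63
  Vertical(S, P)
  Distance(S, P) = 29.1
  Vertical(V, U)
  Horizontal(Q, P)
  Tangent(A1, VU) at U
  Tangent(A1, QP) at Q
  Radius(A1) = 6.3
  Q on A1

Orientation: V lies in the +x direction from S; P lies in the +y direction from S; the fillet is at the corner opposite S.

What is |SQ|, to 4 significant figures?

63.73

The virtual corner opposite S is at (63.00, 29.10). Since A1 is tangent to VU there, CU ⟂ VU and tangency of A1 to QP means the radius CQ is perpendicular to QP, with radius 6.3, so the center C sits 6.3 in from both sides at C = (56.70, 22.80). That places the tangent points at U = (63.00, 22.80) on VU and Q = (56.70, 29.10) on QP. Then |SQ| = |Q − S| = 63.73.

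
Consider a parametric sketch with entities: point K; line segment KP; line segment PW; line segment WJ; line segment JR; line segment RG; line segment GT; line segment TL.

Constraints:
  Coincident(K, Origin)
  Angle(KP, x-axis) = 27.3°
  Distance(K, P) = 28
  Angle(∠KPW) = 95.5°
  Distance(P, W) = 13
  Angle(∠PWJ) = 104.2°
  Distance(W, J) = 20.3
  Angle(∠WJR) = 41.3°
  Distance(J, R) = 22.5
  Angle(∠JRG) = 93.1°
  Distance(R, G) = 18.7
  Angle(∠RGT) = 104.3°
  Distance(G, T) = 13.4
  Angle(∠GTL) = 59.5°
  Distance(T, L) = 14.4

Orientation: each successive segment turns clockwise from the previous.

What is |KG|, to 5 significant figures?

38.757

K is at the origin; KP runs at 27.3° with length 28.0, so P = (24.881, 12.842). ∠KPW = 95.5° gives PW at -57.200° from the x-axis; with |PW| = 13.0, W = (31.923, 1.9148). ∠PWJ = 104.2° gives WJ at -133.00° from the x-axis; with |WJ| = 20.3, J = (18.079, -12.932). ∠WJR = 41.3° gives JR at 88.300° from the x-axis; with |JR| = 22.5, R = (18.746, 9.5584). ∠JRG = 93.1° gives RG at 1.4000° from the x-axis; with |RG| = 18.7, G = (37.441, 10.015). Then |KG| = |G − K| = 38.757.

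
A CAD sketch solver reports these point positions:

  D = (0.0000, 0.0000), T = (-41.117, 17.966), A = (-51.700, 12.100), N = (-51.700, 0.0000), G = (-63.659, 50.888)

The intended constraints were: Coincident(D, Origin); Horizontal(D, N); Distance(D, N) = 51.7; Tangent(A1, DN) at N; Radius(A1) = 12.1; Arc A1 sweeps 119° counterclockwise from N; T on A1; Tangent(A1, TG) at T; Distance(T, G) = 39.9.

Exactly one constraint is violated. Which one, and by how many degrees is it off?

Tangent(A1, TG) at T — off by 5.40°.

D = (0.00, 0.00) ✓; D.y = 0.00, N.y = 0.00 ✓; |DN| = 51.70 ✓; ∠(AN, ND) = 90.00° ✓; |AN| = 12.10 ✓; bearing(A→T) − bearing(A→N) = 119.0° ✓; |AT| = 12.10 ✓; ∠(AT, TG) = 84.60° ✗; |TG| = 39.90 ✓.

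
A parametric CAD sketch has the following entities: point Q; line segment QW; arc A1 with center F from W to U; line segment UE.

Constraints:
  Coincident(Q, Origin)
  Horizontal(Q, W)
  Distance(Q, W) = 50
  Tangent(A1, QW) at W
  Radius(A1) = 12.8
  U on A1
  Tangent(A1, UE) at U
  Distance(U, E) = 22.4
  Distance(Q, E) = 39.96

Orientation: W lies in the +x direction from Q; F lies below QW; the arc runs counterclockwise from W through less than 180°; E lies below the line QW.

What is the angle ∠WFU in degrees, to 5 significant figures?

64.798°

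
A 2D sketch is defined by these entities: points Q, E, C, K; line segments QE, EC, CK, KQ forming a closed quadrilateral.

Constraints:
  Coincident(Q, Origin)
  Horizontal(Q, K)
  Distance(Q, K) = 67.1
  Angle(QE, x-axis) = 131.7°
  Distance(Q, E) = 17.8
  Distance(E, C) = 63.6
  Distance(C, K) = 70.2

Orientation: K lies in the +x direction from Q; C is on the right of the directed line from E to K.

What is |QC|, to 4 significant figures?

47.05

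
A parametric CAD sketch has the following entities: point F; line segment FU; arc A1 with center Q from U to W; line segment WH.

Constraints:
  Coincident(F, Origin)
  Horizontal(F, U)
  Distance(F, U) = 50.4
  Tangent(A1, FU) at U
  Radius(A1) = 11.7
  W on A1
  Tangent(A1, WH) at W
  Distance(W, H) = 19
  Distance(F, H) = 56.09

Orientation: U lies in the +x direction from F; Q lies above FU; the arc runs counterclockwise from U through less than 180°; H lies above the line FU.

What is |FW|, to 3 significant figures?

61.9

Checks: F.y = 0.00, U.y = 0.00 ✓; |QW| = 11.70 ✓; ∠(QW, WH) = 90.00° ✓; |WH| = 19.00 ✓; |FH| = 56.09 ✓.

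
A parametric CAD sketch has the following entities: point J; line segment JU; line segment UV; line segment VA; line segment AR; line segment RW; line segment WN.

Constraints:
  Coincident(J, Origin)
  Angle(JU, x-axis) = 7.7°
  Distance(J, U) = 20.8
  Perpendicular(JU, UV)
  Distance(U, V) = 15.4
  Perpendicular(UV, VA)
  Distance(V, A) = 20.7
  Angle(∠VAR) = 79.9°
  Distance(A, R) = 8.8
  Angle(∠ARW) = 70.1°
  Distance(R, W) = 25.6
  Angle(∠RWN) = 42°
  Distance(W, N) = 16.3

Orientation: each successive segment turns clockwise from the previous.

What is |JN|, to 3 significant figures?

24.2

∠ARW = 70.1° gives RW at -22.3° from the x-axis; with |RW| = 25.6, W = (26.2, -16.2). ∠RWN = 42.0° gives WN at -160° from the x-axis; with |WN| = 16.3, N = (10.9, -21.7). Then |JN| = |N − J| = 24.2.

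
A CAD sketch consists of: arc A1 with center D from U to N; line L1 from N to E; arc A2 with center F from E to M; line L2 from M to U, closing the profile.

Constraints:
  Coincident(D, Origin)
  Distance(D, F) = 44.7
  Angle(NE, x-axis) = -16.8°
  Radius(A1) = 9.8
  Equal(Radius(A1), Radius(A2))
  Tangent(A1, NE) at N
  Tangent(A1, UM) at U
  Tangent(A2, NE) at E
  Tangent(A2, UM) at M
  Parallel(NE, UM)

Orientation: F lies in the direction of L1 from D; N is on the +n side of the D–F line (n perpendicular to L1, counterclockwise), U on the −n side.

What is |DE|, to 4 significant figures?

45.76

The slot axis is L1's direction at -16.8°, so u = (cos -16.8°, sin -16.8°) = (0.9573, -0.2890) and n = (−sin -16.8°, cos -16.8°) = (0.2890, 0.9573). D is at the origin and F lies 44.7 along u from D, so F = 44.7·u = (42.79, -12.92). Tangency of A1 to both parallel lines with radius 9.8 puts N and U at D ± 9.8·n: N = (2.833, 9.382), U = (-2.833, -9.382). Equal radii place E and M the same way about F: E = F + 9.8·n = (45.62, -3.538), M = F − 9.8·n = (39.96, -22.30). Then |DE| = |E − D| = 45.76.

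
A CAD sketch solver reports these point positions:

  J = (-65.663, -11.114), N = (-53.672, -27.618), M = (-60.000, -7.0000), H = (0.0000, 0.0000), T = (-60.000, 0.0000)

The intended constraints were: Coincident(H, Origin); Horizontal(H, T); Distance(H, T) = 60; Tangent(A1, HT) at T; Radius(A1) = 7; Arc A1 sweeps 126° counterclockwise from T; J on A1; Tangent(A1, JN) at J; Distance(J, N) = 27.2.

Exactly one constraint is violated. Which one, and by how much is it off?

Distance(J, N) = 27.2 — off by 6.80.

H = (0.00, 0.00) ✓; H.y = 0.00, T.y = 0.00 ✓; |HT| = 60.00 ✓; ∠(MT, TH) = 90.00° ✓; |MT| = 7.000 ✓; bearing(M→J) − bearing(M→T) = 126.0° ✓; |MJ| = 7.000 ✓; ∠(MJ, JN) = 90.00° ✓; |JN| = 20.40 ✗.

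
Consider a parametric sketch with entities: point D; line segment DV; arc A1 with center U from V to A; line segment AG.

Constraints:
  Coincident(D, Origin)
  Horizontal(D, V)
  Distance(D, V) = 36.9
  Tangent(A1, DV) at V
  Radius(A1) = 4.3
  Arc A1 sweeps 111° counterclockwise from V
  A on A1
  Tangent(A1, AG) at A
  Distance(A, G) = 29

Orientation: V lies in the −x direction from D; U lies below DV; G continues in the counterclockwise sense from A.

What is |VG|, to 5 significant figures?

33.527

D is at the origin; DV is horizontal with |DV| = 36.9 and V on the −x side, so V = (-36.900, 0.0000). Tangency of A1 to DV means the radius UV is perpendicular to DV, so U = V + (0, -4.3) = (-36.900, -4.3000). On A1, V sits at bearing 90° from U; a 111° counterclockwise sweep puts A at bearing 201°, so A = U + 4.3·(cos 201°, sin 201°) = (-40.914, -5.8410). The tangent condition forces UA to be normal to AG, so AG runs along (−sin 201°, cos 201°); with |AG| = 29.0, G = (-30.522, -32.915). Then |VG| = |G − V| = 33.527.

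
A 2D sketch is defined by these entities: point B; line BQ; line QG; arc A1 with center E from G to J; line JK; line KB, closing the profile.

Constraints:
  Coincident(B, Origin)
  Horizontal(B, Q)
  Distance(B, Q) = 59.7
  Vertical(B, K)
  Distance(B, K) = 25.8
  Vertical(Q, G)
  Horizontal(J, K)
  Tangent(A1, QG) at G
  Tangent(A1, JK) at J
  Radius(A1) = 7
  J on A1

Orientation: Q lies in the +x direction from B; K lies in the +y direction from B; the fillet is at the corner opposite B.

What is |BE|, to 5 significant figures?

55.953

B is at the origin; BQ is horizontal with |BQ| = 59.7 and Q on the +x side, so Q = (59.700, 0.0000). B and K share the same x with |BK| = 25.8 and K on the +y side, so K = (0.0000, 25.800). The virtual corner opposite B is at (59.700, 25.800). Since A1 is tangent to QG there, EG ⟂ QG and the tangent condition forces EJ to be normal to JK, with radius 7.0, so the center E sits 7.0 in from both sides at E = (52.700, 18.800). Then |BE| = |E − B| = 55.953.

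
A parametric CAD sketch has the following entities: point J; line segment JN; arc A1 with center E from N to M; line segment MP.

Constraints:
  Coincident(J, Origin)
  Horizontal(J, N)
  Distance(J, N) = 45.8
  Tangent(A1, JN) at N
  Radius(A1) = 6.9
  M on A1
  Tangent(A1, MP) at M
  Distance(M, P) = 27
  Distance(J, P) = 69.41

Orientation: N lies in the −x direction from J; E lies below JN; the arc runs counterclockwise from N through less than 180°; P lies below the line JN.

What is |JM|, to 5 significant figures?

52.244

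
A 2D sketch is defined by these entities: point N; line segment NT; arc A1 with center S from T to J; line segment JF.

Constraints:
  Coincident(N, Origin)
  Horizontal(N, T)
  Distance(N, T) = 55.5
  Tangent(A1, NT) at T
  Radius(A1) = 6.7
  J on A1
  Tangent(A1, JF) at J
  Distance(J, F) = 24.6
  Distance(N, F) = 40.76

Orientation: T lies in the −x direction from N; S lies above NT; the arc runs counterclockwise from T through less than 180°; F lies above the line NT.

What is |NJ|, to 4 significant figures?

50.39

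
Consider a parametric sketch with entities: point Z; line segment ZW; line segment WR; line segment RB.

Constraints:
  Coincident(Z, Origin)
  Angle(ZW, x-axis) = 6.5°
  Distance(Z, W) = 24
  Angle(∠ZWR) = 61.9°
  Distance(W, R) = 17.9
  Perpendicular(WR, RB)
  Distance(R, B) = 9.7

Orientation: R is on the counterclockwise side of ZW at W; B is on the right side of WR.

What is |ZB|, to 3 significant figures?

31.6

Z is at the origin; ZW runs at 6.5° with length 24.0, so W = 24.0·(cos 6.5°, sin 6.5°) = (23.8, 2.72). ∠ZWR = 61.9°, so WR runs at 6.5° + (180° − 61.9°) = 125° from the x-axis; with |WR| = 17.9, R = W + 17.9·(cos 125°, sin 125°) = (13.7, 17.5). WR is perpendicular to RB; with |RB| = 9.7 on the right of WR, B = R + 9.7·(0.823, 0.568) = (21.7, 23.0). Then |ZB| = |B − Z| = 31.6.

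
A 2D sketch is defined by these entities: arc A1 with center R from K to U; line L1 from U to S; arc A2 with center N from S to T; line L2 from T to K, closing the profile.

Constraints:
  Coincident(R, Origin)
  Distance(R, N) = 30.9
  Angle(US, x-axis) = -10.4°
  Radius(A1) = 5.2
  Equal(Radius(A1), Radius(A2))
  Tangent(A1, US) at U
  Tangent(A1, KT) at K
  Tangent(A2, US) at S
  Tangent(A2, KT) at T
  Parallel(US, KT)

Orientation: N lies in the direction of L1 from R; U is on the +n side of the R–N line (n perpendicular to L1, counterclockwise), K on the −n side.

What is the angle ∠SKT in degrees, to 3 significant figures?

18.6°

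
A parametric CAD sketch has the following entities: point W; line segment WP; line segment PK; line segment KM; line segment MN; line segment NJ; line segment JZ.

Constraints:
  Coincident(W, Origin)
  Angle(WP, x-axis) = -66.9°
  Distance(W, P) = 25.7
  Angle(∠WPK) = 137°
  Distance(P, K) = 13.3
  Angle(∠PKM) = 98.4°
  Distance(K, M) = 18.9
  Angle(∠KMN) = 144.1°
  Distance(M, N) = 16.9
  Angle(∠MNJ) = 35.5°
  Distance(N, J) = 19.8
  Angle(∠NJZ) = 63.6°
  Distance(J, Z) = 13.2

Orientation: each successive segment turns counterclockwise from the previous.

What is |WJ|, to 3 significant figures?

24.5

W is at the origin; WP runs at -66.9° with length 25.7, so P = (10.1, -23.6). ∠WPK = 137.0° gives PK at -23.9° from the x-axis; with |PK| = 13.3, K = (22.2, -29.0). ∠PKM = 98.4° gives KM at 57.7° from the x-axis; with |KM| = 18.9, M = (32.3, -13.1). ∠KMN = 144.1° gives MN at 93.6° from the x-axis; with |MN| = 16.9, N = (31.3, 3.81). ∠MNJ = 35.5° gives NJ at -122° from the x-axis; with |NJ| = 19.8, J = (20.8, -13.0). Then |WJ| = |J − W| = 24.5.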